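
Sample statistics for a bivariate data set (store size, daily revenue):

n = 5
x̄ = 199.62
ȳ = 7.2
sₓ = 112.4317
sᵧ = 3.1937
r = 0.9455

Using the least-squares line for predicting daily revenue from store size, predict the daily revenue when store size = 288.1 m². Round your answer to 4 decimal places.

b = r · sᵧ/sₓ = 0.9455 · 3.1937/112.4317 = 0.026858
a = ȳ − b·x̄ = 7.2 − 0.026858·199.62 = 1.838690
ŷ(288.1) = a + b·288.1 = 1.838690 + 0.026858·288.1 = 9.576359

9.5764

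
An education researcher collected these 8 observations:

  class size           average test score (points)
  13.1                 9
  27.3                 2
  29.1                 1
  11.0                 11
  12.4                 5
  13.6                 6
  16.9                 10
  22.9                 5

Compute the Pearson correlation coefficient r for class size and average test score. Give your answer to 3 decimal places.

-0.803

n = 8, Σx = 146.3, Σy = 49, Σxy = 749.7, Σx² = 3033.45, Σy² = 393
Sxx = Σx² − (Σx)²/n = 3033.45 − 2675.46125 = 357.98875
Sxy = Σxy − (Σx)(Σy)/n = 749.7 − 896.0875 = -146.3875
Syy = Σy² − (Σy)²/n = 393 − 300.125 = 92.875
r = Sxy/√(Sxx·Syy) = -146.3875/√(33248.205156) = -146.3875/182.340904 = -0.802823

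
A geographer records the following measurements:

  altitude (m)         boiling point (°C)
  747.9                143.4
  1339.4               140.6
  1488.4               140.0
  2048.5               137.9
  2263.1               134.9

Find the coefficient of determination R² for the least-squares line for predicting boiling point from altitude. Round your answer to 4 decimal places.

n = 5, Σx = 7887.3, Σy = 696.8, Σxy = 1091724.84, Σx² = 13886655.19, Σy² = 97146.34
Sxx = Σx² − (Σx)²/n = 13886655.19 − 12441900.258 = 1444754.932
Sxy = Σxy − (Σx)(Σy)/n = 1091724.84 − 1099174.128 = -7449.288
Syy = Σy² − (Σy)²/n = 97146.34 − 97106.048 = 40.292
R² = Sxy²/(Sxx·Syy) = (-7449.288)²/(1444754.932·40.292) = 0.953271

0.9533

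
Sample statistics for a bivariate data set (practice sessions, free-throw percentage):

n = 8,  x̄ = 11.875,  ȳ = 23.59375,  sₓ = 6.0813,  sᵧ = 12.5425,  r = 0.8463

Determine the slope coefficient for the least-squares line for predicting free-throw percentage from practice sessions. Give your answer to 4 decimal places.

b = r · sᵧ/sₓ = 0.8463 · 12.5425/6.0813 = 1.745469

1.7455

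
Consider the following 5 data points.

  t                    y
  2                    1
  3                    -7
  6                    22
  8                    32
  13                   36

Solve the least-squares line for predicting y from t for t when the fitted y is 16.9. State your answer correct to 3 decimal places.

6.426

n = 5, Σx = 32, Σy = 84, Σxy = 837, Σx² = 282
Sxx = Σx² − (Σx)²/n = 282 − 204.8 = 77.2
Sxy = Σxy − (Σx)(Σy)/n = 837 − 537.6 = 299.4
b = Sxy/Sxx = 299.4/77.2 = 3.878238
a = ȳ − b·x̄ = 16.8 − 3.878238·6.4 = -8.020725
Set a + b·x = 16.9: x = (16.9 − (-8.020725)) / 3.878238 = 6.425785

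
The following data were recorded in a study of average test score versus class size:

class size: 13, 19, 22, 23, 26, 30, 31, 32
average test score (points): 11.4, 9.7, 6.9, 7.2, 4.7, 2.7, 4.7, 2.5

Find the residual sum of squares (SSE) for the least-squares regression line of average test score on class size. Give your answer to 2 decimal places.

5.10

n = 8, Σx = 196, Σy = 49.8, Σxy = 1078.8, Σx² = 5104, Σy² = 381.22
Sxx = Σx² − (Σx)²/n = 5104 − 4802 = 302
Sxy = Σxy − (Σx)(Σy)/n = 1078.8 − 1220.1 = -141.3
Syy = Σy² − (Σy)²/n = 381.22 − 310.005 = 71.215
b = Sxy/Sxx = -141.3/302 = -0.467881
SSE = Syy − b·Sxy = 71.215 − (-0.467881)·(-141.3) = 5.103444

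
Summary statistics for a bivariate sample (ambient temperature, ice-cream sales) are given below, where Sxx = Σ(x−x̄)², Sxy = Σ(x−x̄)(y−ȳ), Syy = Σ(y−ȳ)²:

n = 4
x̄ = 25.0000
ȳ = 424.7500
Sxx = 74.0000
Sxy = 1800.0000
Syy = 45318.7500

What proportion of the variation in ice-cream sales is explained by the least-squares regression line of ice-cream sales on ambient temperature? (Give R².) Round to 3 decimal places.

R² = Sxy²/(Sxx·Syy) = (1800)²/(74·45318.75) = 0.966130

0.966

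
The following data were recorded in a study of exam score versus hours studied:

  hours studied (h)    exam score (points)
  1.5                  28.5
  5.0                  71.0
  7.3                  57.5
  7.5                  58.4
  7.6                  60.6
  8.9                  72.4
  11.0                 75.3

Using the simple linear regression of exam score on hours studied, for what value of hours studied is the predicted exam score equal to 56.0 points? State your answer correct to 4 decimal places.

n = 7, Σx = 48.8, Σy = 423.7, Σxy = 3188.72, Σx² = 394.76
Sxx = Σx² − (Σx)²/n = 394.76 − 340.205714 = 54.554286
Sxy = Σxy − (Σx)(Σy)/n = 3188.72 − 2953.794286 = 234.925714
b = Sxy/Sxx = 234.925714/54.554286 = 4.306274
a = ȳ − b·x̄ = 60.528571 − 4.306274·6.971429 = 30.507688
Set a + b·x = 56.0: x = (56.0 − 30.507688) / 4.306274 = 5.919807

5.9198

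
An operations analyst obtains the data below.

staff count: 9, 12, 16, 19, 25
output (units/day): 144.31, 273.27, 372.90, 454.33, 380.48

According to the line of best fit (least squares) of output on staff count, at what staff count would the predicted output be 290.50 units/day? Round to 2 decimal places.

13.93

n = 5, Σx = 81, Σy = 1625.29, Σxy = 28688.7, Σx² = 1467
Sxx = Σx² − (Σx)²/n = 1467 − 1312.2 = 154.8
Sxy = Σxy − (Σx)(Σy)/n = 28688.7 − 26329.698 = 2359.002
b = Sxy/Sxx = 2359.002/154.8 = 15.239031
a = ȳ − b·x̄ = 325.058 − 15.239031·16.2 = 78.185698
Set a + b·x = 290.50: x = (290.50 − 78.185698) / 15.239031 = 13.932271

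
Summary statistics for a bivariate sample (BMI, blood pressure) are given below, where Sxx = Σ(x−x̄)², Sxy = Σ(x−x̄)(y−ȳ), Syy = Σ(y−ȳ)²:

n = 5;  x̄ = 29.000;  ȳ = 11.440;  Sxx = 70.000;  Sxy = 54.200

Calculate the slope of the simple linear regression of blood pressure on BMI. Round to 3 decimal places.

0.774

b = Sxy/Sxx = 54.2/70 = 0.774286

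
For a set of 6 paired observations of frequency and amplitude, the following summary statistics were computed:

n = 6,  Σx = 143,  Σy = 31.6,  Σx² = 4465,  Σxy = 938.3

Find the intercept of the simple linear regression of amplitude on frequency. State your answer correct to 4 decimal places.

Sxx = Σx² − (Σx)²/n = 4465 − 3408.166667 = 1056.833333
Sxy = Σxy − (Σx)(Σy)/n = 938.3 − 753.133333 = 185.166667
b = Sxy/Sxx = 185.166667/1056.833333 = 0.175209
a = ȳ − b·x̄ = 5.266667 − 0.175209·23.833333 = 1.090853

1.0909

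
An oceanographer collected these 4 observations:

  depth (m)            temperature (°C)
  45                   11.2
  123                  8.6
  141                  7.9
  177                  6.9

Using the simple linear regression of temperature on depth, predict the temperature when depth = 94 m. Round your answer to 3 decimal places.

9.556

n = 4, Σx = 486, Σy = 34.6, Σxy = 3897, Σx² = 68364
Sxx = Σx² − (Σx)²/n = 68364 − 59049 = 9315
Sxy = Σxy − (Σx)(Σy)/n = 3897 − 4203.9 = -306.9
b = Sxy/Sxx = -306.9/9315 = -0.032947
a = ȳ − b·x̄ = 8.65 − (-0.032947)·121.5 = 12.653043
ŷ(94) = a + b·94 = 12.653043 + (-0.032947)·94 = 9.556039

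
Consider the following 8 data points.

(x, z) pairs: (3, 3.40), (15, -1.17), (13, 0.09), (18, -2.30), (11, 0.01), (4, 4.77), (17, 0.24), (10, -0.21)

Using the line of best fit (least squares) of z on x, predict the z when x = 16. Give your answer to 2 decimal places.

n = 8, Σx = 91, Σy = 4.83, Σxy = -26.41, Σx² = 1253
Sxx = Σx² − (Σx)²/n = 1253 − 1035.125 = 217.875
Sxy = Σxy − (Σx)(Σy)/n = -26.41 − 54.94125 = -81.35125
b = Sxy/Sxx = -81.35125/217.875 = -0.373385
a = ȳ − b·x̄ = 0.60375 − (-0.373385)·11.375 = 4.851004
ŷ(16) = a + b·16 = 4.851004 + (-0.373385)·16 = -1.123155

-1.12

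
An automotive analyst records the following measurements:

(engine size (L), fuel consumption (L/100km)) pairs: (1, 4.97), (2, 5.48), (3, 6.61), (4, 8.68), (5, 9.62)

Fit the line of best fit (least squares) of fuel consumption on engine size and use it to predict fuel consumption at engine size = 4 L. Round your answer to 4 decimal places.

8.3220

n = 5, Σx = 15, Σy = 35.36, Σxy = 118.58, Σx² = 55
Sxx = Σx² − (Σx)²/n = 55 − 45 = 10
Sxy = Σxy − (Σx)(Σy)/n = 118.58 − 106.08 = 12.5
b = Sxy/Sxx = 12.5/10 = 1.25
a = ȳ − b·x̄ = 7.072 − 1.25·3 = 3.322
ŷ(4) = a + b·4 = 3.322 + 1.25·4 = 8.322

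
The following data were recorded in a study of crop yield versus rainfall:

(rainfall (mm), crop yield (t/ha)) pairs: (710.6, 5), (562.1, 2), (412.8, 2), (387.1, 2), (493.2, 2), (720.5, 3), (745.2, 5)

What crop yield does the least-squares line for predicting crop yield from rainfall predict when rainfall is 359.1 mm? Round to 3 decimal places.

1.328

n = 7, Σx = 4031.5, Σy = 21, Σxy = 13150.9, Σx² = 2458848.55
Sxx = Σx² − (Σx)²/n = 2458848.55 − 2321856.035714 = 136992.514286
Sxy = Σxy − (Σx)(Σy)/n = 13150.9 − 12094.5 = 1056.4
b = Sxy/Sxx = 1056.4/136992.514286 = 0.007711
a = ȳ − b·x̄ = 3 − 0.007711·575.928571 = -1.441198
ŷ(359.1) = a + b·359.1 = -1.441198 + 0.007711·359.1 = 1.327955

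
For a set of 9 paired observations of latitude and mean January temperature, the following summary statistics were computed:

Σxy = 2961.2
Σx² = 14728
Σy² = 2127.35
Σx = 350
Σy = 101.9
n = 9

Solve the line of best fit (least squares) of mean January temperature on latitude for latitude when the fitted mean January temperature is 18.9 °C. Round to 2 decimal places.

Sxx = Σx² − (Σx)²/n = 14728 − 13611.111111 = 1116.888889
Sxy = Σxy − (Σx)(Σy)/n = 2961.2 − 3962.777778 = -1001.577778
b = Sxy/Sxx = -1001.577778/1116.888889 = -0.896757
a = ȳ − b·x̄ = 11.322222 − (-0.896757)·38.888889 = 46.196100
Set a + b·x = 18.9: x = (18.9 − 46.196100) / (-0.896757) = 30.438686

30.44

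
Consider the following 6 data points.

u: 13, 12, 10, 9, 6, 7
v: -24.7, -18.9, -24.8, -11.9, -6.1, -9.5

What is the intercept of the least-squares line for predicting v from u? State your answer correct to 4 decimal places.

n = 6, Σx = 57, Σy = -95.9, Σxy = -1006.1, Σx² = 579
Sxx = Σx² − (Σx)²/n = 579 − 541.5 = 37.5
Sxy = Σxy − (Σx)(Σy)/n = -1006.1 − (-911.05) = -95.05
b = Sxy/Sxx = -95.05/37.5 = -2.534667
a = ȳ − b·x̄ = -15.983333 − (-2.534667)·9.5 = 8.096

8.0960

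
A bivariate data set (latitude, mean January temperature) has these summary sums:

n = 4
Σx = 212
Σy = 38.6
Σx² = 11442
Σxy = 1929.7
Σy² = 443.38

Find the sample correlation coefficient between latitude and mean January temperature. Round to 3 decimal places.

-0.961

Sxx = Σx² − (Σx)²/n = 11442 − 11236 = 206
Sxy = Σxy − (Σx)(Σy)/n = 1929.7 − 2045.8 = -116.1
Syy = Σy² − (Σy)²/n = 443.38 − 372.49 = 70.89
r = Sxy/√(Sxx·Syy) = -116.1/√(14603.34) = -116.1/120.844280 = -0.960741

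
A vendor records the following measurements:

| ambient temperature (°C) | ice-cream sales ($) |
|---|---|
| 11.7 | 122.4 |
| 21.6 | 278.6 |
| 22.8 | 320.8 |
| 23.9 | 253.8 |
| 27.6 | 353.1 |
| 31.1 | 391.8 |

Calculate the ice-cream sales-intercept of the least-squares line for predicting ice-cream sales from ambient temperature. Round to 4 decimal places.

-31.3038

n = 6, Σx = 138.7, Σy = 1720.5, Σxy = 42760.44, Σx² = 3423.47
Sxx = Σx² − (Σx)²/n = 3423.47 − 3206.281667 = 217.188333
Sxy = Σxy − (Σx)(Σy)/n = 42760.44 − 39772.225 = 2988.215
b = Sxy/Sxx = 2988.215/217.188333 = 13.758635
a = ȳ − b·x̄ = 286.75 − 13.758635·23.116667 = -31.303779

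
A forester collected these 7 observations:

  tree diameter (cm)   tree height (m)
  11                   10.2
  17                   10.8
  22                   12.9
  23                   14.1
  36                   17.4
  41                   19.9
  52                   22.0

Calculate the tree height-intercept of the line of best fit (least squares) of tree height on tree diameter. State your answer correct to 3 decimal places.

n = 7, Σx = 202, Σy = 107.3, Σxy = 3490.2, Σx² = 7104
Sxx = Σx² − (Σx)²/n = 7104 − 5829.142857 = 1274.857143
Sxy = Σxy − (Σx)(Σy)/n = 3490.2 − 3096.371429 = 393.828571
b = Sxy/Sxx = 393.828571/1274.857143 = 0.308920
a = ȳ − b·x̄ = 15.328571 − 0.308920·28.857143 = 6.414030

6.414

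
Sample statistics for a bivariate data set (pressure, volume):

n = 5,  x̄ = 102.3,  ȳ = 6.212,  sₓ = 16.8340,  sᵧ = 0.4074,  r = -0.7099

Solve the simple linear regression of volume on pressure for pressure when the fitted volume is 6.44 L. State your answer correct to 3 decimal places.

b = r · sᵧ/sₓ = -0.7099 · 0.4074/16.834 = -0.017180
a = ȳ − b·x̄ = 6.212 − (-0.017180)·102.3 = 7.969545
Set a + b·x = 6.44: x = (6.44 − 7.969545) / (-0.017180) = 89.028990

89.029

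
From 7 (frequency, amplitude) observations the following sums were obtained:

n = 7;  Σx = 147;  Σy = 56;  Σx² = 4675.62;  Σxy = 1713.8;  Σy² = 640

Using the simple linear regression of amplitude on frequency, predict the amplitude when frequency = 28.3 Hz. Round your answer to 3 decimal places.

Sxx = Σx² − (Σx)²/n = 4675.62 − 3087 = 1588.62
Sxy = Σxy − (Σx)(Σy)/n = 1713.8 − 1176 = 537.8
b = Sxy/Sxx = 537.8/1588.62 = 0.338533
a = ȳ − b·x̄ = 8 − 0.338533·21 = 0.890811
ŷ(28.3) = a + b·28.3 = 0.890811 + 0.338533·28.3 = 10.471290

10.471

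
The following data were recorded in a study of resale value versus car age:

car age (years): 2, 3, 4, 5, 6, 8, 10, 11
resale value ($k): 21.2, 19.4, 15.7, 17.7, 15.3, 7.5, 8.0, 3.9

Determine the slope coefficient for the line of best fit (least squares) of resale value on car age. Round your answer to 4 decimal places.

-1.8589

n = 8, Σx = 49, Σy = 108.7, Σxy = 526.6, Σx² = 375
Sxx = Σx² − (Σx)²/n = 375 − 300.125 = 74.875
Sxy = Σxy − (Σx)(Σy)/n = 526.6 − 665.7875 = -139.1875
b = Sxy/Sxx = -139.1875/74.875 = -1.858932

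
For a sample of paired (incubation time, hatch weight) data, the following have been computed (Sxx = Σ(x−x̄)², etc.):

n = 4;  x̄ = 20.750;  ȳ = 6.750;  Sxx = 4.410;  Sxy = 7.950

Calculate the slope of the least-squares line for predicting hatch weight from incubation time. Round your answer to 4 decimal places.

1.8027

b = Sxy/Sxx = 7.95/4.41 = 1.802721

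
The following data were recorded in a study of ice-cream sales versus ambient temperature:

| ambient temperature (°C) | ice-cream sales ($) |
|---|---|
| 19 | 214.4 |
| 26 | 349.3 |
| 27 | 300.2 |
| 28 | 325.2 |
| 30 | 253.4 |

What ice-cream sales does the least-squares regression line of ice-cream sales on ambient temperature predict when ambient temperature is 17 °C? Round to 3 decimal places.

n = 5, Σx = 130, Σy = 1442.5, Σxy = 37968.4, Σx² = 3450
Sxx = Σx² − (Σx)²/n = 3450 − 3380 = 70
Sxy = Σxy − (Σx)(Σy)/n = 37968.4 − 37505 = 463.4
b = Sxy/Sxx = 463.4/70 = 6.62
a = ȳ − b·x̄ = 288.5 − 6.62·26 = 116.38
ŷ(17) = a + b·17 = 116.38 + 6.62·17 = 228.92

228.920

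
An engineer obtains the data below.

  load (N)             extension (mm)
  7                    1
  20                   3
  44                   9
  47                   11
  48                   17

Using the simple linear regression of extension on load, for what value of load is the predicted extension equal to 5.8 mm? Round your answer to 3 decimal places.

n = 5, Σx = 166, Σy = 41, Σxy = 1796, Σx² = 6898
Sxx = Σx² − (Σx)²/n = 6898 − 5511.2 = 1386.8
Sxy = Σxy − (Σx)(Σy)/n = 1796 − 1361.2 = 434.8
b = Sxy/Sxx = 434.8/1386.8 = 0.313528
a = ȳ − b·x̄ = 8.2 − 0.313528·33.2 = -2.209115
Set a + b·x = 5.8: x = (5.8 − (-2.209115)) / 0.313528 = 25.545170

25.545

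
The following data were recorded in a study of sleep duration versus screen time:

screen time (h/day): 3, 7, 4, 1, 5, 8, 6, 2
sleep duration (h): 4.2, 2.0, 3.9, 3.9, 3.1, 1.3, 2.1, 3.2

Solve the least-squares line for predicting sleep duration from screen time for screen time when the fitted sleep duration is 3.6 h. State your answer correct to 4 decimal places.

n = 8, Σx = 36, Σy = 23.7, Σxy = 91, Σx² = 204
Sxx = Σx² − (Σx)²/n = 204 − 162 = 42
Sxy = Σxy − (Σx)(Σy)/n = 91 − 106.65 = -15.65
b = Sxy/Sxx = -15.65/42 = -0.372619
a = ȳ − b·x̄ = 2.9625 − (-0.372619)·4.5 = 4.639286
Set a + b·x = 3.6: x = (3.6 − 4.639286) / (-0.372619) = 2.789137

2.7891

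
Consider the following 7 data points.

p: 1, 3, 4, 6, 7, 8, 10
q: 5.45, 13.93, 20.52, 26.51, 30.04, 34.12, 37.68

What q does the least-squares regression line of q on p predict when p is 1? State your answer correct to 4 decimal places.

7.3207

n = 7, Σx = 39, Σy = 168.25, Σxy = 1148.42, Σx² = 275
Sxx = Σx² − (Σx)²/n = 275 − 217.285714 = 57.714286
Sxy = Σxy − (Σx)(Σy)/n = 1148.42 − 937.392857 = 211.027143
b = Sxy/Sxx = 211.027143/57.714286 = 3.656411
a = ȳ − b·x̄ = 24.035714 − 3.656411·5.571429 = 3.664282
ŷ(1) = a + b·1 = 3.664282 + 3.656411·1 = 7.320693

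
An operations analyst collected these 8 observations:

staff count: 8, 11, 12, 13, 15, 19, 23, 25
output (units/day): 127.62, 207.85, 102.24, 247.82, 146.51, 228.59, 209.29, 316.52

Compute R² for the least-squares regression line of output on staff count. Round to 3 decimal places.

n = 8, Σx = 126, Σy = 1586.44, Σxy = 27023.38, Σx² = 2238, Σy² = 349062.0396
Sxx = Σx² − (Σx)²/n = 2238 − 1984.5 = 253.5
Sxy = Σxy − (Σx)(Σy)/n = 27023.38 − 24986.43 = 2036.95
Syy = Σy² − (Σy)²/n = 349062.0396 − 314598.9842 = 34463.0554
R² = Sxy²/(Sxx·Syy) = (2036.95)²/(253.5·34463.0554) = 0.474929

0.475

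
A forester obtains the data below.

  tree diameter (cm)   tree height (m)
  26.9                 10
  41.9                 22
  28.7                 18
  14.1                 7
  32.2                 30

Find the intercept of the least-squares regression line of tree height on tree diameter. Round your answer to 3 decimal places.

-1.873

n = 5, Σx = 143.8, Σy = 87, Σxy = 2772.1, Σx² = 4538.56
Sxx = Σx² − (Σx)²/n = 4538.56 − 4135.688 = 402.872
Sxy = Σxy − (Σx)(Σy)/n = 2772.1 − 2502.12 = 269.98
b = Sxy/Sxx = 269.98/402.872 = 0.670138
a = ȳ − b·x̄ = 17.4 − 0.670138·28.76 = -1.873181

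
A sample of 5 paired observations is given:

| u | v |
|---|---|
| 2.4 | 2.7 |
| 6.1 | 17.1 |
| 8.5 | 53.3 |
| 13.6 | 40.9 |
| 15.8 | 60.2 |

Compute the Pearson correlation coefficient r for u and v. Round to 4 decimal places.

n = 5, Σx = 46.4, Σy = 174.2, Σxy = 2071.24, Σx² = 549.82, Σy² = 8437.44
Sxx = Σx² − (Σx)²/n = 549.82 − 430.592 = 119.228
Sxy = Σxy − (Σx)(Σy)/n = 2071.24 − 1616.576 = 454.664
Syy = Σy² − (Σy)²/n = 8437.44 − 6069.128 = 2368.312
r = Sxy/√(Sxx·Syy) = 454.664/√(282369.103136) = 454.664/531.384139 = 0.855622

0.8556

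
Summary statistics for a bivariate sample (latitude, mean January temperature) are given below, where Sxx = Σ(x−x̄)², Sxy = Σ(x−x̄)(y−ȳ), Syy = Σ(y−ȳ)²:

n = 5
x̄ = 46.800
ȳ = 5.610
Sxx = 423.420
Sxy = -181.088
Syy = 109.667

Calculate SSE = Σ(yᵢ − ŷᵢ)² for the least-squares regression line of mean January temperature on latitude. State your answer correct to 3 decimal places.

32.219

b = Sxy/Sxx = -181.088/423.42 = -0.427679
SSE = Syy − b·Sxy = 109.667 − (-0.427679)·(-181.088) = 32.219398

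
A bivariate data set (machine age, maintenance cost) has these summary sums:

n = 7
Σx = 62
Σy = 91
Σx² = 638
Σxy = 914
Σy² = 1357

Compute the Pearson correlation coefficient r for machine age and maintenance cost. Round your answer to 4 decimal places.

Sxx = Σx² − (Σx)²/n = 638 − 549.142857 = 88.857143
Sxy = Σxy − (Σx)(Σy)/n = 914 − 806 = 108
Syy = Σy² − (Σy)²/n = 1357 − 1183 = 174
r = Sxy/√(Sxx·Syy) = 108/√(15461.142857) = 108/124.342844 = 0.868566

0.8686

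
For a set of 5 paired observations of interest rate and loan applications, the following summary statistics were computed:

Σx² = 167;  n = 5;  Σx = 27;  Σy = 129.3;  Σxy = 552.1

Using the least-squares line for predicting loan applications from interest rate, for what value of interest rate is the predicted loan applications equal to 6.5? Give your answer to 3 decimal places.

8.209

Sxx = Σx² − (Σx)²/n = 167 − 145.8 = 21.2
Sxy = Σxy − (Σx)(Σy)/n = 552.1 − 698.22 = -146.12
b = Sxy/Sxx = -146.12/21.2 = -6.892453
a = ȳ − b·x̄ = 25.86 − (-6.892453)·5.4 = 63.079245
Set a + b·x = 6.5: x = (6.5 − 63.079245) / (-6.892453) = 8.208869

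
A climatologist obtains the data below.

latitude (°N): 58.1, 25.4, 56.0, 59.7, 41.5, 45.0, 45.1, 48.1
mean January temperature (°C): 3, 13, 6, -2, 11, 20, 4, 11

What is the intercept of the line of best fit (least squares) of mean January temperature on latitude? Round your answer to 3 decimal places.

26.694

n = 8, Σx = 378.9, Σy = 66, Σxy = 2787.1, Σx² = 18815.73
Sxx = Σx² − (Σx)²/n = 18815.73 − 17945.65125 = 870.07875
Sxy = Σxy − (Σx)(Σy)/n = 2787.1 − 3125.925 = -338.825
b = Sxy/Sxx = -338.825/870.07875 = -0.389419
a = ȳ − b·x̄ = 8.25 − (-0.389419)·47.3625 = 26.693847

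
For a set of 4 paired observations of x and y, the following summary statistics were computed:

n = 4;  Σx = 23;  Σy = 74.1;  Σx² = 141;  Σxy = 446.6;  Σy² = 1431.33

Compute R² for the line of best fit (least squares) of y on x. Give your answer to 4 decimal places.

0.8212

Sxx = Σx² − (Σx)²/n = 141 − 132.25 = 8.75
Sxy = Σxy − (Σx)(Σy)/n = 446.6 − 426.075 = 20.525
Syy = Σy² − (Σy)²/n = 1431.33 − 1372.7025 = 58.6275
R² = Sxy²/(Sxx·Syy) = (20.525)²/(8.75·58.6275) = 0.821215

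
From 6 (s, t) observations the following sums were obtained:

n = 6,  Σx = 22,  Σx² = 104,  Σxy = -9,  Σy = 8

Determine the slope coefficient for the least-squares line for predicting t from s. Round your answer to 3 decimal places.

Sxx = Σx² − (Σx)²/n = 104 − 80.666667 = 23.333333
Sxy = Σxy − (Σx)(Σy)/n = -9 − 29.333333 = -38.333333
b = Sxy/Sxx = -38.333333/23.333333 = -1.642857

-1.643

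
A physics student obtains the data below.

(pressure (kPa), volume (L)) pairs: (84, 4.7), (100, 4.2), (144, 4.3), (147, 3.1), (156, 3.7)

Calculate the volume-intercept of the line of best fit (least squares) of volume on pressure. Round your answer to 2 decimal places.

5.76

n = 5, Σx = 631, Σy = 20, Σxy = 2466.9, Σx² = 83737
Sxx = Σx² − (Σx)²/n = 83737 − 79632.2 = 4104.8
Sxy = Σxy − (Σx)(Σy)/n = 2466.9 − 2524 = -57.1
b = Sxy/Sxx = -57.1/4104.8 = -0.013911
a = ȳ − b·x̄ = 4 − (-0.013911)·126.2 = 5.755511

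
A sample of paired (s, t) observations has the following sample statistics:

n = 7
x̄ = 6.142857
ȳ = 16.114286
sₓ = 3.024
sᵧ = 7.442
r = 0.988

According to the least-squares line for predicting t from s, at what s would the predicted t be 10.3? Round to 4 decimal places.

3.7516

b = r · sᵧ/sₓ = 0.988 · 7.442/3.024 = 2.431447
a = ȳ − b·x̄ = 16.114286 − 2.431447·6.142857 = 1.178254
Set a + b·x = 10.3: x = (10.3 − 1.178254) / 2.431447 = 3.751571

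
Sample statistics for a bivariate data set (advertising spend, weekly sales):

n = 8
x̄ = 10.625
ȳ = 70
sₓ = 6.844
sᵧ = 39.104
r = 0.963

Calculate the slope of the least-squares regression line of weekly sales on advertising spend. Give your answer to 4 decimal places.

5.5022

b = r · sᵧ/sₓ = 0.963 · 39.104/6.844 = 5.502214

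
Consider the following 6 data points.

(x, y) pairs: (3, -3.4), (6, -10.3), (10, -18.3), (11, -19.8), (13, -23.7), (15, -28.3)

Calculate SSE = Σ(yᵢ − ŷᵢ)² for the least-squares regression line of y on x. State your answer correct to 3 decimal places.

n = 6, Σx = 58, Σy = -103.8, Σxy = -1205.4, Σx² = 660, Σy² = 2207.16
Sxx = Σx² − (Σx)²/n = 660 − 560.666667 = 99.333333
Sxy = Σxy − (Σx)(Σy)/n = -1205.4 − (-1003.4) = -202
Syy = Σy² − (Σy)²/n = 2207.16 − 1795.74 = 411.42
b = Sxy/Sxx = -202/99.333333 = -2.033557
SSE = Syy − b·Sxy = 411.42 − (-2.033557)·(-202) = 0.641477

0.641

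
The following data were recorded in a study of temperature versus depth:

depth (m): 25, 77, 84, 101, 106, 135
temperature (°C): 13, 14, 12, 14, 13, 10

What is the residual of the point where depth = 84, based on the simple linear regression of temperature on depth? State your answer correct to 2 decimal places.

n = 6, Σx = 528, Σy = 76, Σxy = 6553, Σx² = 53272
Sxx = Σx² − (Σx)²/n = 53272 − 46464 = 6808
Sxy = Σxy − (Σx)(Σy)/n = 6553 − 6688 = -135
b = Sxy/Sxx = -135/6808 = -0.019830
a = ȳ − b·x̄ = 12.666667 − (-0.019830)·88 = 14.411673
ŷ(84) = 14.411673 + (-0.019830)·84 = 12.745985
residual = y − ŷ = 12 − 12.745985 = -0.745985

-0.75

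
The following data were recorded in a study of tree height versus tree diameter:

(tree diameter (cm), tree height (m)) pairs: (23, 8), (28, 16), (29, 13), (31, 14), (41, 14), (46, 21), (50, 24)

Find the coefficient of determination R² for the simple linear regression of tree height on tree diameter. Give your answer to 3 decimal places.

n = 7, Σx = 248, Σy = 110, Σxy = 4183, Σx² = 9412, Σy² = 1898
Sxx = Σx² − (Σx)²/n = 9412 − 8786.285714 = 625.714286
Sxy = Σxy − (Σx)(Σy)/n = 4183 − 3897.142857 = 285.857143
Syy = Σy² − (Σy)²/n = 1898 − 1728.571429 = 169.428571
R² = Sxy²/(Sxx·Syy) = (285.857143)²/(625.714286·169.428571) = 0.770789

0.771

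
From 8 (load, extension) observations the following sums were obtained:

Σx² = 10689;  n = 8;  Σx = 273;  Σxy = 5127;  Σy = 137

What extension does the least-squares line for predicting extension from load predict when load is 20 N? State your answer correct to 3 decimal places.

12.476

Sxx = Σx² − (Σx)²/n = 10689 − 9316.125 = 1372.875
Sxy = Σxy − (Σx)(Σy)/n = 5127 − 4675.125 = 451.875
b = Sxy/Sxx = 451.875/1372.875 = 0.329145
a = ȳ − b·x̄ = 17.125 − 0.329145·34.125 = 5.892925
ŷ(20) = a + b·20 = 5.892925 + 0.329145·20 = 12.475826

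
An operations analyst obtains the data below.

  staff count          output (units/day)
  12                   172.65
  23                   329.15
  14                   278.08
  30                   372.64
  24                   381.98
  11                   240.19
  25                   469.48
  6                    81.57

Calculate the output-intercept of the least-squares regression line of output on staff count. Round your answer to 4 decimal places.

n = 8, Σx = 145, Σy = 2325.74, Σxy = 48750.6, Σx² = 3127
Sxx = Σx² − (Σx)²/n = 3127 − 2628.125 = 498.875
Sxy = Σxy − (Σx)(Σy)/n = 48750.6 − 42154.0375 = 6596.5625
b = Sxy/Sxx = 6596.5625/498.875 = 13.222876
a = ȳ − b·x̄ = 290.7175 − 13.222876·18.125 = 51.052864

51.0529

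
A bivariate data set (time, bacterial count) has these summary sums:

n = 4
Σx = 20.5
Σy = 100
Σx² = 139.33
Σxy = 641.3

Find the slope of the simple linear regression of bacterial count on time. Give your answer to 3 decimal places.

Sxx = Σx² − (Σx)²/n = 139.33 − 105.0625 = 34.2675
Sxy = Σxy − (Σx)(Σy)/n = 641.3 − 512.5 = 128.8
b = Sxy/Sxx = 128.8/34.2675 = 3.758663

3.759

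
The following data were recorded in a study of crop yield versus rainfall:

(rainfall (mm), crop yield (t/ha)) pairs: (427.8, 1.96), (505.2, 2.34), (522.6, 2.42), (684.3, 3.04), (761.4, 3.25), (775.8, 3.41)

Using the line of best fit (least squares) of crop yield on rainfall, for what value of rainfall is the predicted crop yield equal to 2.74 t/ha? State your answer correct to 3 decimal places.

n = 6, Σx = 3677.1, Σy = 16.42, Σxy = 10485.648, Σx² = 2361212.73
Sxx = Σx² − (Σx)²/n = 2361212.73 − 2253510.735 = 107701.995
Sxy = Σxy − (Σx)(Σy)/n = 10485.648 − 10062.997 = 422.651
b = Sxy/Sxx = 422.651/107701.995 = 0.003924
a = ȳ − b·x̄ = 2.736667 − 0.003924·612.85 = 0.331682
Set a + b·x = 2.74: x = (2.74 − 0.331682) / 0.003924 = 613.699416

613.699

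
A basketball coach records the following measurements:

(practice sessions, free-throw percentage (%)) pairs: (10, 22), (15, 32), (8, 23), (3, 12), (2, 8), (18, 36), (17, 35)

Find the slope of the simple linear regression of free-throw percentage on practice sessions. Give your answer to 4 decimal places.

n = 7, Σx = 73, Σy = 168, Σxy = 2179, Σx² = 1015
Sxx = Σx² − (Σx)²/n = 1015 − 761.285714 = 253.714286
Sxy = Σxy − (Σx)(Σy)/n = 2179 − 1752 = 427
b = Sxy/Sxx = 427/253.714286 = 1.682995

1.6830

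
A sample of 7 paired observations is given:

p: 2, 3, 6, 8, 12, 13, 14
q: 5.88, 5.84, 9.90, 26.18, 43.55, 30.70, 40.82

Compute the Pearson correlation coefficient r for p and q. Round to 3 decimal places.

0.938

n = 7, Σx = 58, Σy = 162.87, Σxy = 1791.3, Σx² = 622, Σy² = 5357.4473
Sxx = Σx² − (Σx)²/n = 622 − 480.571429 = 141.428571
Sxy = Σxy − (Σx)(Σy)/n = 1791.3 − 1349.494286 = 441.805714
Syy = Σy² − (Σy)²/n = 5357.4473 − 3789.519557 = 1567.927743
r = Sxy/√(Sxx·Syy) = 441.805714/√(221749.780776) = 441.805714/470.903154 = 0.938209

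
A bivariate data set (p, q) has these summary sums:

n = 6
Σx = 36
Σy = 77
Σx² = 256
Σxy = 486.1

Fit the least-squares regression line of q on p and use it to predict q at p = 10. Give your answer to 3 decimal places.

Sxx = Σx² − (Σx)²/n = 256 − 216 = 40
Sxy = Σxy − (Σx)(Σy)/n = 486.1 − 462 = 24.1
b = Sxy/Sxx = 24.1/40 = 0.6025
a = ȳ − b·x̄ = 12.833333 − 0.6025·6 = 9.218333
ŷ(10) = a + b·10 = 9.218333 + 0.6025·10 = 15.243333

15.243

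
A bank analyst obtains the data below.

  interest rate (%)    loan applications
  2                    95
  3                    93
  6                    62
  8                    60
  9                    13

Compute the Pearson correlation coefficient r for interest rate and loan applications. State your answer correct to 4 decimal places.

-0.9143

n = 5, Σx = 28, Σy = 323, Σxy = 1438, Σx² = 194, Σy² = 25287
Sxx = Σx² − (Σx)²/n = 194 − 156.8 = 37.2
Sxy = Σxy − (Σx)(Σy)/n = 1438 − 1808.8 = -370.8
Syy = Σy² − (Σy)²/n = 25287 − 20865.8 = 4421.2
r = Sxy/√(Sxx·Syy) = -370.8/√(164468.64) = -370.8/405.547334 = -0.914320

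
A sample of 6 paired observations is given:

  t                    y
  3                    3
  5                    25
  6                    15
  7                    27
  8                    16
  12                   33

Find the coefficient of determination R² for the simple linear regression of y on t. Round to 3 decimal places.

0.572

n = 6, Σx = 41, Σy = 119, Σxy = 937, Σx² = 327, Σy² = 2933
Sxx = Σx² − (Σx)²/n = 327 − 280.166667 = 46.833333
Sxy = Σxy − (Σx)(Σy)/n = 937 − 813.166667 = 123.833333
Syy = Σy² − (Σy)²/n = 2933 − 2360.166667 = 572.833333
R² = Sxy²/(Sxx·Syy) = (123.833333)²/(46.833333·572.833333) = 0.571599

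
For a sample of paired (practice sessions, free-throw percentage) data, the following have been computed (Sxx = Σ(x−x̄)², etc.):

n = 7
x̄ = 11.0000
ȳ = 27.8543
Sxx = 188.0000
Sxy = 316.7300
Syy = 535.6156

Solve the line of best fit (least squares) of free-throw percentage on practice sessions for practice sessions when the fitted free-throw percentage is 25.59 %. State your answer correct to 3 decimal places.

b = Sxy/Sxx = 316.73/188 = 1.684734
a = ȳ − b·x̄ = 27.8543 − 1.684734·11 = 9.322226
Set a + b·x = 25.59: x = (25.59 − 9.322226) / 1.684734 = 9.655990

9.656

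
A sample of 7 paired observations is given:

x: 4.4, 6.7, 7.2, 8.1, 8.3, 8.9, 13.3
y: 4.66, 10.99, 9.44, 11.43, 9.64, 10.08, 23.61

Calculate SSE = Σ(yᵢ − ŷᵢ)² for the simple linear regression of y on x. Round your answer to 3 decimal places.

22.602

n = 7, Σx = 56.9, Σy = 79.85, Σxy = 738.425, Σx² = 506.69, Σy² = 1114.2223
Sxx = Σx² − (Σx)²/n = 506.69 − 462.515714 = 44.174286
Sxy = Σxy − (Σx)(Σy)/n = 738.425 − 649.066429 = 89.358571
Syy = Σy² − (Σy)²/n = 1114.2223 − 910.860357 = 203.361943
b = Sxy/Sxx = 89.358571/44.174286 = 2.022864
SSE = Syy − b·Sxy = 203.361943 − 2.022864·89.358571 = 22.601707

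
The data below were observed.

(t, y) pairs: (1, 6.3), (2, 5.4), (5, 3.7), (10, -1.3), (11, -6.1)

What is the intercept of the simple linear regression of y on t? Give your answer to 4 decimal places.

7.9674

n = 5, Σx = 29, Σy = 8, Σxy = -44.5, Σx² = 251
Sxx = Σx² − (Σx)²/n = 251 − 168.2 = 82.8
Sxy = Σxy − (Σx)(Σy)/n = -44.5 − 46.4 = -90.9
b = Sxy/Sxx = -90.9/82.8 = -1.097826
a = ȳ − b·x̄ = 1.6 − (-1.097826)·5.8 = 7.967391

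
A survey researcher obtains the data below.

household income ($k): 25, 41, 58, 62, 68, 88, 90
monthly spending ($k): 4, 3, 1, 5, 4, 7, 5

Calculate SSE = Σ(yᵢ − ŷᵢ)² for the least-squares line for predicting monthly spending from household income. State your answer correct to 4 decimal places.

15.0161

n = 7, Σx = 432, Σy = 29, Σxy = 1929, Σx² = 29982, Σy² = 141
Sxx = Σx² − (Σx)²/n = 29982 − 26660.571429 = 3321.428571
Sxy = Σxy − (Σx)(Σy)/n = 1929 − 1789.714286 = 139.285714
Syy = Σy² − (Σy)²/n = 141 − 120.142857 = 20.857143
b = Sxy/Sxx = 139.285714/3321.428571 = 0.041935
SSE = Syy − b·Sxy = 20.857143 − 0.041935·139.285714 = 15.016129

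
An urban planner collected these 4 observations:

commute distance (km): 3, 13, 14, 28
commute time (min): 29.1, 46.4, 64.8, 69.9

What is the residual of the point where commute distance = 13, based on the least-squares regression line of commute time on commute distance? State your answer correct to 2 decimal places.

n = 4, Σx = 58, Σy = 210.2, Σxy = 3554.9, Σx² = 1158
Sxx = Σx² − (Σx)²/n = 1158 − 841 = 317
Sxy = Σxy − (Σx)(Σy)/n = 3554.9 − 3047.9 = 507
b = Sxy/Sxx = 507/317 = 1.599369
a = ȳ − b·x̄ = 52.55 − 1.599369·14.5 = 29.359148
ŷ(13) = 29.359148 + 1.599369·13 = 50.150946
residual = y − ŷ = 46.4 − 50.150946 = -3.750946

-3.75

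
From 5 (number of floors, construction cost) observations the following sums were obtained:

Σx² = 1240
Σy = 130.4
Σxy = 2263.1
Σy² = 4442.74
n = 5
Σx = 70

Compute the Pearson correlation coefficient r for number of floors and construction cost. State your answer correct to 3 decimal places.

Sxx = Σx² − (Σx)²/n = 1240 − 980 = 260
Sxy = Σxy − (Σx)(Σy)/n = 2263.1 − 1825.6 = 437.5
Syy = Σy² − (Σy)²/n = 4442.74 − 3400.832 = 1041.908
r = Sxy/√(Sxx·Syy) = 437.5/√(270896.08) = 437.5/520.476781 = 0.840575

0.841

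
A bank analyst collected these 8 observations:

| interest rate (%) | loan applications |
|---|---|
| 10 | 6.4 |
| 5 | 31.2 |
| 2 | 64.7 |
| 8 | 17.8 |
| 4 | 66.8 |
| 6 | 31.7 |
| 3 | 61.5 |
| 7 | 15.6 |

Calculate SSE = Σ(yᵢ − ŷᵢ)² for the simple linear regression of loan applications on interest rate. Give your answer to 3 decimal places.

n = 8, Σx = 45, Σy = 295.7, Σxy = 1242.9, Σx² = 303, Σy² = 15010.07
Sxx = Σx² − (Σx)²/n = 303 − 253.125 = 49.875
Sxy = Σxy − (Σx)(Σy)/n = 1242.9 − 1663.3125 = -420.4125
Syy = Σy² − (Σy)²/n = 15010.07 − 10929.81125 = 4080.25875
b = Sxy/Sxx = -420.4125/49.875 = -8.429323
SSE = Syy − b·Sxy = 4080.25875 − (-8.429323)·(-420.4125) = 536.465865

536.466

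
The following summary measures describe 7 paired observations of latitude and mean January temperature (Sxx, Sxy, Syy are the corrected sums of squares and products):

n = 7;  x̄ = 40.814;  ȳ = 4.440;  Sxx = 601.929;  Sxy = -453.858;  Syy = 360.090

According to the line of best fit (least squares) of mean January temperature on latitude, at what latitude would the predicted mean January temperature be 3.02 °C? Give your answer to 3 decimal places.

b = Sxy/Sxx = -453.858/601.929 = -0.754006
a = ȳ − b·x̄ = 4.44 − (-0.754006)·40.814 = 35.213996
Set a + b·x = 3.02: x = (3.02 − 35.213996) / (-0.754006) = 42.697274

42.697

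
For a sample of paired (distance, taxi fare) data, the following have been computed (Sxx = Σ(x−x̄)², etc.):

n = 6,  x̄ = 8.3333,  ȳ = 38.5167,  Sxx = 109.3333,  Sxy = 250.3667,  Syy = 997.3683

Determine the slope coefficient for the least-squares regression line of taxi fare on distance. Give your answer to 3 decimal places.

b = Sxy/Sxx = 250.3667/109.3333 = 2.289940

2.290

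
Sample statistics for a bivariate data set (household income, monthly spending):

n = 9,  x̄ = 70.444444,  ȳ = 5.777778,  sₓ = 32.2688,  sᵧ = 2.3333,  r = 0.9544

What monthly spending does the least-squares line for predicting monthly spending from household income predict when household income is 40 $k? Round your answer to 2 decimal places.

3.68

b = r · sᵧ/sₓ = 0.9544 · 2.3333/32.2688 = 0.069011
a = ȳ − b·x̄ = 5.777778 − 0.069011·70.444444 = 0.916338
ŷ(40) = a + b·40 = 0.916338 + 0.069011·40 = 3.676777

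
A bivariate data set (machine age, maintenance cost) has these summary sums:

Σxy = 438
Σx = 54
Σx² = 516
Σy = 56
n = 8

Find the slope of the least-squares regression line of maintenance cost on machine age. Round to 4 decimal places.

0.3960

Sxx = Σx² − (Σx)²/n = 516 − 364.5 = 151.5
Sxy = Σxy − (Σx)(Σy)/n = 438 − 378 = 60
b = Sxy/Sxx = 60/151.5 = 0.396040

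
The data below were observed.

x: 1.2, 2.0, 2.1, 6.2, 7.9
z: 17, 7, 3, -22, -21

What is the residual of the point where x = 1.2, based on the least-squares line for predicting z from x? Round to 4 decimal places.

5.1070

n = 5, Σx = 19.4, Σy = -16, Σxy = -261.6, Σx² = 110.7
Sxx = Σx² − (Σx)²/n = 110.7 − 75.272 = 35.428
Sxy = Σxy − (Σx)(Σy)/n = -261.6 − (-62.08) = -199.52
b = Sxy/Sxx = -199.52/35.428 = -5.631704
a = ȳ − b·x̄ = -3.2 − (-5.631704)·3.88 = 18.651011
ŷ(1.2) = 18.651011 + (-5.631704)·1.2 = 11.892966
residual = y − ŷ = 17 − 11.892966 = 5.107034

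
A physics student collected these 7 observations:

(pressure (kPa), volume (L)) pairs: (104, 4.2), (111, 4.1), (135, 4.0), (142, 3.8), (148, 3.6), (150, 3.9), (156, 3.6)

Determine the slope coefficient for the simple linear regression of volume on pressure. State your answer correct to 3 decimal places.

-0.010

n = 7, Σx = 946, Σy = 27.2, Σxy = 3650.9, Σx² = 130266
Sxx = Σx² − (Σx)²/n = 130266 − 127845.142857 = 2420.857143
Sxy = Σxy − (Σx)(Σy)/n = 3650.9 − 3675.885714 = -24.985714
b = Sxy/Sxx = -24.985714/2420.857143 = -0.010321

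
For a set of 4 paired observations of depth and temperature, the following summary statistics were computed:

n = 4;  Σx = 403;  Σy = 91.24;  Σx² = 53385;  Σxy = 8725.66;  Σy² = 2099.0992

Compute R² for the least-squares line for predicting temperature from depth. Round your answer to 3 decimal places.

0.951

Sxx = Σx² − (Σx)²/n = 53385 − 40602.25 = 12782.75
Sxy = Σxy − (Σx)(Σy)/n = 8725.66 − 9192.43 = -466.77
Syy = Σy² − (Σy)²/n = 2099.0992 − 2081.1844 = 17.9148
R² = Sxy²/(Sxx·Syy) = (-466.77)²/(12782.75·17.9148) = 0.951414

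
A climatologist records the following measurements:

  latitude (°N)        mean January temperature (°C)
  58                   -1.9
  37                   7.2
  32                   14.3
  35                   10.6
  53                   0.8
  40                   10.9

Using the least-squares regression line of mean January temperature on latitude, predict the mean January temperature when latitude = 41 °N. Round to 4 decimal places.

n = 6, Σx = 255, Σy = 41.9, Σxy = 1463.2, Σx² = 11391
Sxx = Σx² − (Σx)²/n = 11391 − 10837.5 = 553.5
Sxy = Σxy − (Σx)(Σy)/n = 1463.2 − 1780.75 = -317.55
b = Sxy/Sxx = -317.55/553.5 = -0.573713
a = ȳ − b·x̄ = 6.983333 − (-0.573713)·42.5 = 31.366125
ŷ(41) = a + b·41 = 31.366125 + (-0.573713)·41 = 7.843902

7.8439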